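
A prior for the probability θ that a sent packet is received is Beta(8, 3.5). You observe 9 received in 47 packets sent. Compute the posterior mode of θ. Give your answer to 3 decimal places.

Prior: Beta(8, 3.5).
Data: 9 successes in 47 trials. The binomial likelihood contributes θ^9(1−θ)^38, so the posterior is Beta(8+9, 3.5+38) = Beta(17, 41.5).
For Beta(a, b) with a, b > 1 the mode is (a−1)/(a+b−2) = 16/56.5 ≈ 0.283.

θ̂_MAP = 0.283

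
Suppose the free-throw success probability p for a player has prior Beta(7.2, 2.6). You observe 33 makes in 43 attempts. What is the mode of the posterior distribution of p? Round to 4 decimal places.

Prior: Beta(7.2, 2.6).
Data: 33 successes in 43 trials. The binomial likelihood contributes p^33(1−p)^10, so the posterior is Beta(7.2+33, 2.6+10) = Beta(40.2, 12.6).
For Beta(a, b) with a, b > 1 the mode is (a−1)/(a+b−2) = 39.2/50.8 ≈ 0.7717.

p̂_MAP = 0.7717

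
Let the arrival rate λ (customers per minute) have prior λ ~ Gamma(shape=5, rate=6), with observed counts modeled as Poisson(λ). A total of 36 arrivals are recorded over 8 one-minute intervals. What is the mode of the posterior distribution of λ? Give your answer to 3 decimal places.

λ̂_MAP = 2.857

Σxᵢ = 36, n = 8.
Posterior ∝ λ^4e^(−6λ) · λ^36e^(−8λ) = λ^40e^(−14λ), i.e. Gamma(shape=41, rate=14).
The mode of a Gamma(a, b) with a ≥ 1 (shape–rate) is (a−1)/b = 40/14 ≈ 2.857.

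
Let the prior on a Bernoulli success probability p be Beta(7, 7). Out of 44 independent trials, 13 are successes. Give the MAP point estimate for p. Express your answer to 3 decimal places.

Prior: Beta(7, 7).
Data: 13 successes in 44 trials. The binomial likelihood contributes p^13(1−p)^31, so the posterior is Beta(7+13, 7+31) = Beta(20, 38).
For Beta(a, b) with a, b > 1 the mode is (a−1)/(a+b−2) = 19/56 ≈ 0.339.

p̂_MAP = 0.339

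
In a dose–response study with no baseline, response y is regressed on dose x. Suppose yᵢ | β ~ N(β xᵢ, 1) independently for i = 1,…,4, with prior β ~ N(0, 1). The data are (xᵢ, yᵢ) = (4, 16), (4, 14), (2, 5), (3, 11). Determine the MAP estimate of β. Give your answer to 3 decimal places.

log p(β | y) = −Σ(yᵢ − βxᵢ)²/(2·1) − β²/(2·1) + const.
Setting the derivative to zero: Σxᵢ(yᵢ − βxᵢ)/1 − β/1 = 0, so β = Σxᵢyᵢ / (Σxᵢ² + σ²/τ²).
Σxᵢyᵢ = 4·16 + 4·14 + 2·5 + 3·11 = 163; Σxᵢ² = 45; σ²/τ² = 1.
β̂_MAP = 163 / (45 + 1) = 163/46 ≈ 3.543.

β̂_MAP = 3.543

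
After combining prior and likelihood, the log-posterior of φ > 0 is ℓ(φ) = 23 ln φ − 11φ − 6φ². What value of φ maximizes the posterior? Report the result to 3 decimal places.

φ̂_MAP = 1.000

ℓ'(φ) = 23/φ − 11 − 12φ. Setting this to zero and multiplying by φ: 12φ² + 11φ − 23 = 0.
φ = (−11 + √(11² + 4·12·23)) / (2·12) = (−11 + √1225) / 24 = (−11 + 35)/24 = 1.
ℓ''(φ) = −23/φ² − 12 < 0, confirming a maximum.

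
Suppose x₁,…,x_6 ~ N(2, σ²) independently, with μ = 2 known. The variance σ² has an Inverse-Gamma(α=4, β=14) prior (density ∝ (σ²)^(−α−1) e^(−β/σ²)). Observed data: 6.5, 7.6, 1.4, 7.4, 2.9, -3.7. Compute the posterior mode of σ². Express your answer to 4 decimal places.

σ̂²_MAP = 8.9019

Sum of squared deviations about the known mean: SS = (6.5−2)² + (7.6−2)² + (1.4−2)² + (7.4−2)² + (2.9−2)² + (-3.7−2)² = 114.43.
The Normal likelihood contributes (σ²)^(−n/2) exp(−SS/(2σ²)), so the posterior is Inverse-Gamma(α + n/2, β + SS/2) = Inverse-Gamma(7, 71.215).
The mode of Inverse-Gamma(a, b) is b/(a+1) = 71.215/8 ≈ 8.9019.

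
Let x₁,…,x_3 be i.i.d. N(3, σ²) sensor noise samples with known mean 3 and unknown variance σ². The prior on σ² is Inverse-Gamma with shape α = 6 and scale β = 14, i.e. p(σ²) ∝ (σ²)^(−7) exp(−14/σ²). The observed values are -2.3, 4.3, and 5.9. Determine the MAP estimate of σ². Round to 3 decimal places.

Sum of squared deviations about the known mean: SS = (-2.3−3)² + (4.3−3)² + (5.9−3)² = 38.19.
The Normal likelihood contributes (σ²)^(−n/2) exp(−SS/(2σ²)), so the posterior is Inverse-Gamma(α + n/2, β + SS/2) = Inverse-Gamma(7.5, 33.095).
The mode of Inverse-Gamma(a, b) is b/(a+1) = 33.095/8.5 ≈ 3.894.

σ̂²_MAP = 3.894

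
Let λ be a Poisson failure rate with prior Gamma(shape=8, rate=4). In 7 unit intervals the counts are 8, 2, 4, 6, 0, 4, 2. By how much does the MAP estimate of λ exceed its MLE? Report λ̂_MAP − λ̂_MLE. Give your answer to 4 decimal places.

Σxᵢ = 26. Posterior is Gamma(34, 11); MAP = (34−1)/11 = 33/11 ≈ 3.00000.
MLE = x̄ = 26/7 ≈ 3.71429.
Difference = 33/11 − 26/7 = -5/7 ≈ -0.7143.

MAP − MLE = -0.7143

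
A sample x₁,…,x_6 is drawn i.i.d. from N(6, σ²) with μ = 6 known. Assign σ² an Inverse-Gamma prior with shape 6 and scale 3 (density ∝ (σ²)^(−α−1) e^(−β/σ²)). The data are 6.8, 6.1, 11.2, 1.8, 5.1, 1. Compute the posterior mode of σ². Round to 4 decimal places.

Sum of squared deviations about the known mean: SS = (6.8−6)² + (6.1−6)² + (11.2−6)² + (1.8−6)² + (5.1−6)² + (1−6)² = 71.14.
The Normal likelihood contributes (σ²)^(−n/2) exp(−SS/(2σ²)), so the posterior is Inverse-Gamma(α + n/2, β + SS/2) = Inverse-Gamma(9, 38.57).
The mode of Inverse-Gamma(a, b) is b/(a+1) = 38.57/10 ≈ 3.8570.

σ̂²_MAP = 3.8570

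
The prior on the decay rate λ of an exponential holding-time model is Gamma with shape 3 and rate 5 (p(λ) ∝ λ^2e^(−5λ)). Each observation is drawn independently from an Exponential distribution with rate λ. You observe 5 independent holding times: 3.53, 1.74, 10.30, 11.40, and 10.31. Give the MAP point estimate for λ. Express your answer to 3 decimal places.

λ̂_MAP = 0.166

The Exponential(rate=λ) likelihood is ∝ λ^n e^(−λΣtᵢ). Here n = 5 and Σtᵢ = 3.53 + 1.74 + 10.30 + 11.40 + 10.31 = 37.28.
Posterior ∝ λ^2e^(−5λ) · λ^5e^(−37.28λ) = λ^7e^(−42.28λ), i.e. Gamma(8, 42.28).
Mode = (a−1)/b = 7/42.28 ≈ 0.166.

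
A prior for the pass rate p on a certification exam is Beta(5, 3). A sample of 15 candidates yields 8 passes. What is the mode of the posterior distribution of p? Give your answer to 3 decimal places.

Prior: Beta(5, 3).
Data: 8 successes in 15 trials. The binomial likelihood contributes p^8(1−p)^7, so the posterior is Beta(5+8, 3+7) = Beta(13, 10).
For Beta(a, b) with a, b > 1 the mode is (a−1)/(a+b−2) = 12/21 ≈ 0.571.

p̂_MAP = 0.571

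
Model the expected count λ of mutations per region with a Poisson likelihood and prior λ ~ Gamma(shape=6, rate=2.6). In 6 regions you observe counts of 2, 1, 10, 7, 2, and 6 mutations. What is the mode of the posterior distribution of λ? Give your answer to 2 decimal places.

λ̂_MAP = 3.84

Σxᵢ = 2+1+10+7+2+6 = 28, with n = 6.
Posterior ∝ λ^5e^(−2.6λ) · λ^28e^(−6λ) = λ^33e^(−8.6λ), i.e. Gamma(shape=34, rate=8.6).
The mode of a Gamma(a, b) with a ≥ 1 (shape–rate) is (a−1)/b = 33/8.6 ≈ 3.84.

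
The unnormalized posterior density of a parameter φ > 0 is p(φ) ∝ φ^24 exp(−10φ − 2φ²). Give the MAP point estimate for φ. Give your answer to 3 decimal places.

ℓ'(φ) = 24/φ − 10 − 4φ. Setting this to zero and multiplying by φ: 4φ² + 10φ − 24 = 0.
φ = (−10 + √(10² + 4·4·24)) / (2·4) = (−10 + √484) / 8 = (−10 + 22)/8 = 3/2.
ℓ''(φ) = −24/φ² − 4 < 0, confirming a maximum.

φ̂_MAP = 1.500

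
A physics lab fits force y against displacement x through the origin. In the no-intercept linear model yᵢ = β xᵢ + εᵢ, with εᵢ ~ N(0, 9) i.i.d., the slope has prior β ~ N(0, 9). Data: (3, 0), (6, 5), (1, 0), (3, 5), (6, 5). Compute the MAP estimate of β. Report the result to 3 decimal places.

β̂_MAP = 0.815

log p(β | y) = −Σ(yᵢ − βxᵢ)²/(2·9) − β²/(2·9) + const.
Setting the derivative to zero: Σxᵢ(yᵢ − βxᵢ)/9 − β/9 = 0, so β = Σxᵢyᵢ / (Σxᵢ² + σ²/τ²).
Σxᵢyᵢ = 3·0 + 6·5 + 1·0 + 3·5 + 6·5 = 75; Σxᵢ² = 91; σ²/τ² = 1.
β̂_MAP = 75 / (91 + 1) = 75/92 ≈ 0.815.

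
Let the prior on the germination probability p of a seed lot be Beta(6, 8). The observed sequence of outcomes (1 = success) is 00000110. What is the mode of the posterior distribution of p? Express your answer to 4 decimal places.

p̂_MAP = 0.3500

Prior: Beta(6, 8).
Data: 2 successes in 8 trials (from the sequence). The binomial likelihood contributes p^2(1−p)^6, so the posterior is Beta(6+2, 8+6) = Beta(8, 14).
For Beta(a, b) with a, b > 1 the mode is (a−1)/(a+b−2) = 7/20 ≈ 0.3500.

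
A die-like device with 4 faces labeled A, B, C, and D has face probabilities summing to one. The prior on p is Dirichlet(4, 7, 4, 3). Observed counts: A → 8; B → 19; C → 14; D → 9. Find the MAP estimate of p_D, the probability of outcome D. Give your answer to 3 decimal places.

The posterior is Dirichlet(αᵢ + nᵢ) = Dirichlet(12, 26, 18, 12).
For a Dirichlet(a₁,…,a_K) with all aᵢ > 1, the mode has j-th component (aⱼ − 1)/(Σaᵢ − K).
Here Σaᵢ = 68 and K = 4, so p_D = (12 − 1)/(68 − 4) = 11/64 ≈ 0.172.

MAP estimate of p_D = 0.172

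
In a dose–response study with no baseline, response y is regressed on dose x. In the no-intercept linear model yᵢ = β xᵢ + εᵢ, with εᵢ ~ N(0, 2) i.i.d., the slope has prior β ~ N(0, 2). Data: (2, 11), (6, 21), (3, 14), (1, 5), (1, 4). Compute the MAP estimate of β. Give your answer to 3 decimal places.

β̂_MAP = 3.827

log p(β | y) = −Σ(yᵢ − βxᵢ)²/(2·2) − β²/(2·2) + const.
Setting the derivative to zero: Σxᵢ(yᵢ − βxᵢ)/2 − β/2 = 0, so β = Σxᵢyᵢ / (Σxᵢ² + σ²/τ²).
Σxᵢyᵢ = 2·11 + 6·21 + 3·14 + 1·5 + 1·4 = 199; Σxᵢ² = 51; σ²/τ² = 1.
β̂_MAP = 199 / (51 + 1) = 199/52 ≈ 3.827.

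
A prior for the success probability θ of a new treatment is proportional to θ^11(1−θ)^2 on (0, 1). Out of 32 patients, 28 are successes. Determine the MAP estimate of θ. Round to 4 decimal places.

The prior density ∝ θ^11(1−θ)^2 is the kernel of Beta(12, 3).
Data: 28 successes in 32 trials. The binomial likelihood contributes θ^28(1−θ)^4, so the posterior is Beta(12+28, 3+4) = Beta(40, 7).
For Beta(a, b) with a, b > 1 the mode is (a−1)/(a+b−2) = 39/45 ≈ 0.8667.

θ̂_MAP = 0.8667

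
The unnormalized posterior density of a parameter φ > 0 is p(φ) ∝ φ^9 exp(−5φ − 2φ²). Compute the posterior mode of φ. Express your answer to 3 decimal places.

ℓ'(φ) = 9/φ − 5 − 4φ. Setting this to zero and multiplying by φ: 4φ² + 5φ − 9 = 0.
φ = (−5 + √(5² + 4·4·9)) / (2·4) = (−5 + √169) / 8 = (−5 + 13)/8 = 1.
ℓ''(φ) = −9/φ² − 4 < 0, confirming a maximum.

φ̂_MAP = 1.000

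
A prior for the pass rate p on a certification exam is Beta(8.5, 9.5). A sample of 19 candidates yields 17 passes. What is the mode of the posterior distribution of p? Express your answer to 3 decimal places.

Prior: Beta(8.5, 9.5).
Data: 17 successes in 19 trials. The binomial likelihood contributes p^17(1−p)^2, so the posterior is Beta(8.5+17, 9.5+2) = Beta(25.5, 11.5).
For Beta(a, b) with a, b > 1 the mode is (a−1)/(a+b−2) = 24.5/35 ≈ 0.700.

p̂_MAP = 0.700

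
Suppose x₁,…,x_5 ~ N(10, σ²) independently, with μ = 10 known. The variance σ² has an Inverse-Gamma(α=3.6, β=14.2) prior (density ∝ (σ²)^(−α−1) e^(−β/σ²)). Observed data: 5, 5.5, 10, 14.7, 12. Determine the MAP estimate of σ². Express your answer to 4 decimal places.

Sum of squared deviations about the known mean: SS = (5−10)² + (5.5−10)² + (10−10)² + (14.7−10)² + (12−10)² = 71.34.
The Normal likelihood contributes (σ²)^(−n/2) exp(−SS/(2σ²)), so the posterior is Inverse-Gamma(α + n/2, β + SS/2) = Inverse-Gamma(6.1, 49.87).
The mode of Inverse-Gamma(a, b) is b/(a+1) = 49.87/7.1 ≈ 7.0239.

σ̂²_MAP = 7.0239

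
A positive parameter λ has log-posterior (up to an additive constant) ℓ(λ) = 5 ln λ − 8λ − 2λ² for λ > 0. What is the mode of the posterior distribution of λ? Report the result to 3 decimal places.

λ̂_MAP = 0.500

ℓ'(λ) = 5/λ − 8 − 4λ. Setting this to zero and multiplying by λ: 4λ² + 8λ − 5 = 0.
λ = (−8 + √(8² + 4·4·5)) / (2·4) = (−8 + √144) / 8 = (−8 + 12)/8 = 1/2.
ℓ''(λ) = −5/λ² − 4 < 0, confirming a maximum.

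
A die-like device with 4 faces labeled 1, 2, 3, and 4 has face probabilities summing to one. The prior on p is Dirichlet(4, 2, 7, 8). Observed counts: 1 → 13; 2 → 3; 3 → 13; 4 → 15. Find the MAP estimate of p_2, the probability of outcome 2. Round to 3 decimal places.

MAP estimate: 0.066

The posterior is Dirichlet(αᵢ + nᵢ) = Dirichlet(17, 5, 20, 23).
For a Dirichlet(a₁,…,a_K) with all aᵢ > 1, the mode has j-th component (aⱼ − 1)/(Σaᵢ − K).
Here Σaᵢ = 65 and K = 4, so p_2 = (5 − 1)/(65 − 4) = 4/61 ≈ 0.066.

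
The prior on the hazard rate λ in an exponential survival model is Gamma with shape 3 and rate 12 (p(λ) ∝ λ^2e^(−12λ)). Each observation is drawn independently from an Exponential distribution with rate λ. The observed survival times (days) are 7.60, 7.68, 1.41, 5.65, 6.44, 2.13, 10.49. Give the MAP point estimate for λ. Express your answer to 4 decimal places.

λ̂_MAP = 0.1685

The Exponential(rate=λ) likelihood is ∝ λ^n e^(−λΣtᵢ). Here n = 7 and Σtᵢ = 7.60 + 7.68 + 1.41 + 5.65 + 6.44 + 2.13 + 10.49 = 41.40.
Posterior ∝ λ^2e^(−12λ) · λ^7e^(−41.40λ) = λ^9e^(−53.40λ), i.e. Gamma(10, 53.40).
Mode = (a−1)/b = 9/53.40 ≈ 0.1685.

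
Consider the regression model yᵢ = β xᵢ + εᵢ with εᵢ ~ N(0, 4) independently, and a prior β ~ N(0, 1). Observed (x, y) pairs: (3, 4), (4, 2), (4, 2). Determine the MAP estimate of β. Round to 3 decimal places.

β̂_MAP = 0.622

log p(β | y) = −Σ(yᵢ − βxᵢ)²/(2·4) − β²/(2·1) + const.
Setting the derivative to zero: Σxᵢ(yᵢ − βxᵢ)/4 − β/1 = 0, so β = Σxᵢyᵢ / (Σxᵢ² + σ²/τ²).
Σxᵢyᵢ = 3·4 + 4·2 + 4·2 = 28; Σxᵢ² = 41; σ²/τ² = 4.
β̂_MAP = 28 / (41 + 4) = 28/45 ≈ 0.622.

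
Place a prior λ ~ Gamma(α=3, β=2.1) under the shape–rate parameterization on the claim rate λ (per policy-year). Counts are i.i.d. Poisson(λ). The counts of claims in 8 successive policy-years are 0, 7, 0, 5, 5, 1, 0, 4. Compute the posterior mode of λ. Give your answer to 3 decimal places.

λ̂_MAP = 2.376

Σxᵢ = 0+7+0+5+5+1+0+4 = 22, with n = 8.
Posterior ∝ λ^2e^(−2.1λ) · λ^22e^(−8λ) = λ^24e^(−10.1λ), i.e. Gamma(shape=25, rate=10.1).
The mode of a Gamma(a, b) with a ≥ 1 (shape–rate) is (a−1)/b = 24/10.1 ≈ 2.376.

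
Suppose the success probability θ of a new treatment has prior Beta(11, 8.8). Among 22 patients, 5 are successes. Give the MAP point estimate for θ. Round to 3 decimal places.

θ̂_MAP = 0.377

Prior: Beta(11, 8.8).
Data: 5 successes in 22 trials. The binomial likelihood contributes θ^5(1−θ)^17, so the posterior is Beta(11+5, 8.8+17) = Beta(16, 25.8).
For Beta(a, b) with a, b > 1 the mode is (a−1)/(a+b−2) = 15/39.8 ≈ 0.377.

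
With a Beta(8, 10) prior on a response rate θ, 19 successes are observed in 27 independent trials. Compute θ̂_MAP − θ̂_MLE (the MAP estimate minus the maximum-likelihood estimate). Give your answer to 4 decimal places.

Posterior is Beta(27, 18); MAP = (27−1)/(45−2) = 26/43 ≈ 0.60465.
MLE ignores the prior: θ̂_MLE = k/n = 19/27 ≈ 0.70370.
Difference = 26/43 − 19/27 = -115/1161 ≈ -0.0991.

MAP − MLE = -0.0991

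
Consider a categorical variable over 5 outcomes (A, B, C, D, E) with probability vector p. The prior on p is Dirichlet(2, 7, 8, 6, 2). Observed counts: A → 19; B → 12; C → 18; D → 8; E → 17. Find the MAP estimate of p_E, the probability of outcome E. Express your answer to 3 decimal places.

MAP estimate of p_E = 0.191

The posterior is Dirichlet(αᵢ + nᵢ) = Dirichlet(21, 19, 26, 14, 19).
For a Dirichlet(a₁,…,a_K) with all aᵢ > 1, the mode has j-th component (aⱼ − 1)/(Σaᵢ − K).
Here Σaᵢ = 99 and K = 5, so p_E = (19 − 1)/(99 − 5) = 18/94 ≈ 0.191.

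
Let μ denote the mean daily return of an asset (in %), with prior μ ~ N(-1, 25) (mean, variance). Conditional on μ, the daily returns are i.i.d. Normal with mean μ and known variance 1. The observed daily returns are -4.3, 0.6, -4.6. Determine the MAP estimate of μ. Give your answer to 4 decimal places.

n = 3; x̄ = ((-4.3) + 0.6 + (-4.6))/3 = -8.3/3 = -83/30 ≈ -2.7667.
For a Normal prior and Normal likelihood with known variance, the posterior is Normal; its mode equals its mean, the precision-weighted average.
Prior precision 1/σ₀² = 1/25 = 0.04; data precision n/σ² = 3/1 = 3.
μ̂ = (0.04·(-1) + 3·(-83/30)) / (0.04 + 3) = (-8.34)/3.04 = -417/152 ≈ -2.7434.

μ̂_MAP = -2.7434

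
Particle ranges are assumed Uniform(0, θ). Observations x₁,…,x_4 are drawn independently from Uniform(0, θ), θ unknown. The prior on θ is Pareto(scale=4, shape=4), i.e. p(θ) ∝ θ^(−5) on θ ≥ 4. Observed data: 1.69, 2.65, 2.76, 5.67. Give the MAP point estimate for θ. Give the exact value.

θ̂_MAP = 5.67

The Uniform(0, θ) likelihood is θ^(−n) for θ ≥ max(xᵢ), zero otherwise. Here max(xᵢ) = 5.67.
Posterior ∝ θ^(−5) · θ^(−4) = θ^(−9) on θ ≥ max(4, 5.67) = 5.67.
This density is strictly decreasing in θ, so the posterior mode lies at the lower boundary of the support.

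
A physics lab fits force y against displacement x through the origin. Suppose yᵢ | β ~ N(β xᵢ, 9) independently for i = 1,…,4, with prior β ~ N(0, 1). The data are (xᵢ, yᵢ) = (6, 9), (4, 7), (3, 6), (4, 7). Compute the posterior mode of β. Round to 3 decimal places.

log p(β | y) = −Σ(yᵢ − βxᵢ)²/(2·9) − β²/(2·1) + const.
Setting the derivative to zero: Σxᵢ(yᵢ − βxᵢ)/9 − β/1 = 0, so β = Σxᵢyᵢ / (Σxᵢ² + σ²/τ²).
Σxᵢyᵢ = 6·9 + 4·7 + 3·6 + 4·7 = 128; Σxᵢ² = 77; σ²/τ² = 9.
β̂_MAP = 128 / (77 + 9) = 128/86 ≈ 1.488.

β̂_MAP = 1.488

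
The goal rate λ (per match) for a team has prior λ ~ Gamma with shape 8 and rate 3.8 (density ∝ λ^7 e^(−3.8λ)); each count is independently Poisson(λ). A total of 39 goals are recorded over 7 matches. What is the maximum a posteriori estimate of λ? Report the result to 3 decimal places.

Σxᵢ = 39, n = 7.
Posterior ∝ λ^7e^(−3.8λ) · λ^39e^(−7λ) = λ^46e^(−10.8λ), i.e. Gamma(shape=47, rate=10.8).
The mode of a Gamma(a, b) with a ≥ 1 (shape–rate) is (a−1)/b = 46/10.8 ≈ 4.259.

λ̂_MAP = 4.259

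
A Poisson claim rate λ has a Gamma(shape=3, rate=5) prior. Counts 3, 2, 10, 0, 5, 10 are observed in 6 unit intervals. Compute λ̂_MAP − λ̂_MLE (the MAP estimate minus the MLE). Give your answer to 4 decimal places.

Σxᵢ = 30. Posterior is Gamma(33, 11); MAP = (33−1)/11 = 32/11 ≈ 2.90909.
MLE = x̄ = 30/6 ≈ 5.00000.
Difference = 32/11 − 30/6 = -23/11 ≈ -2.0909.

MAP − MLE = -2.0909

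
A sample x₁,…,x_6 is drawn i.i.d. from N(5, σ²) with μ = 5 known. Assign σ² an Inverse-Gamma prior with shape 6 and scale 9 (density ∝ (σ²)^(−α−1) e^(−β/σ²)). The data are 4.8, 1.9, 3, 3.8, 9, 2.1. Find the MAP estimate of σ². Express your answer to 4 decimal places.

σ̂²_MAP = 2.8750

Sum of squared deviations about the known mean: SS = (4.8−5)² + (1.9−5)² + (3−5)² + (3.8−5)² + (9−5)² + (2.1−5)² = 39.5.
The Normal likelihood contributes (σ²)^(−n/2) exp(−SS/(2σ²)), so the posterior is Inverse-Gamma(α + n/2, β + SS/2) = Inverse-Gamma(9, 28.75).
The mode of Inverse-Gamma(a, b) is b/(a+1) = 28.75/10 ≈ 2.8750.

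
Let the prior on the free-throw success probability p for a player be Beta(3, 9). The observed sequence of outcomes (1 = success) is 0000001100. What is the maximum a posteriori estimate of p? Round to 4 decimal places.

Prior: Beta(3, 9).
Data: 2 successes in 10 trials (from the sequence). The binomial likelihood contributes p^2(1−p)^8, so the posterior is Beta(3+2, 9+8) = Beta(5, 17).
For Beta(a, b) with a, b > 1 the mode is (a−1)/(a+b−2) = 4/20 ≈ 0.2000.

p̂_MAP = 0.2000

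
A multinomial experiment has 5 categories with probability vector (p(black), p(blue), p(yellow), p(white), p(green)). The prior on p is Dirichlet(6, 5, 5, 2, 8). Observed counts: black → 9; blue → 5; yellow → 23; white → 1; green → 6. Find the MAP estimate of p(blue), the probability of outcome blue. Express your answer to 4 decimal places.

The posterior is Dirichlet(αᵢ + nᵢ) = Dirichlet(15, 10, 28, 3, 14).
For a Dirichlet(a₁,…,a_K) with all aᵢ > 1, the mode has j-th component (aⱼ − 1)/(Σaᵢ − K).
Here Σaᵢ = 70 and K = 5, so p(blue) = (10 − 1)/(70 − 5) = 9/65 ≈ 0.1385.

MAP estimate of p(blue) = 0.1385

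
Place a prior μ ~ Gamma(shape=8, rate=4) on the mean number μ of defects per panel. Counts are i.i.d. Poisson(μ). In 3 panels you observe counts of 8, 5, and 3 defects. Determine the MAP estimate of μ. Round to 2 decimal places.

μ̂_MAP = 3.29

Σxᵢ = 8+5+3 = 16, with n = 3.
Posterior ∝ μ^7e^(−4μ) · μ^16e^(−3μ) = μ^23e^(−7μ), i.e. Gamma(shape=24, rate=7).
The mode of a Gamma(a, b) with a ≥ 1 (shape–rate) is (a−1)/b = 23/7 ≈ 3.29.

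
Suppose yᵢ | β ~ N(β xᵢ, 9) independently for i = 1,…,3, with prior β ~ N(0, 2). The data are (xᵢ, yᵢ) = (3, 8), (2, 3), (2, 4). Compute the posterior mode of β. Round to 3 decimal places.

β̂_MAP = 1.767

log p(β | y) = −Σ(yᵢ − βxᵢ)²/(2·9) − β²/(2·2) + const.
Setting the derivative to zero: Σxᵢ(yᵢ − βxᵢ)/9 − β/2 = 0, so β = Σxᵢyᵢ / (Σxᵢ² + σ²/τ²).
Σxᵢyᵢ = 3·8 + 2·3 + 2·4 = 38; Σxᵢ² = 17; σ²/τ² = 4.5.
β̂_MAP = 38 / (17 + 4.5) = 38/21.5 ≈ 1.767.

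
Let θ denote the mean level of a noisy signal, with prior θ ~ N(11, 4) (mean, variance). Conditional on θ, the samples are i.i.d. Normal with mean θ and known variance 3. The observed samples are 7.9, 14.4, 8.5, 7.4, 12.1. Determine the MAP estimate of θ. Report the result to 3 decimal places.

n = 5; x̄ = (7.9 + 14.4 + 8.5 + 7.4 + 12.1)/5 = 50.3/5 = 10.06.
For a Normal prior and Normal likelihood with known variance, the posterior is Normal; its mode equals its mean, the precision-weighted average.
Prior precision 1/σ₀² = 1/4 = 0.25; data precision n/σ² = 5/3.
θ̂ = (0.25·11 + (5/3)·10.06) / (0.25 + 5/3) = (1171/60)/(23/12) = 1171/115 ≈ 10.183.

θ̂_MAP = 10.183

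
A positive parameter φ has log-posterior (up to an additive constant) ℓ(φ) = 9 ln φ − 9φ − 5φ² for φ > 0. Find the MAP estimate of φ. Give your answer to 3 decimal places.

ℓ'(φ) = 9/φ − 9 − 10φ. Setting this to zero and multiplying by φ: 10φ² + 9φ − 9 = 0.
φ = (−9 + √(9² + 4·10·9)) / (2·10) = (−9 + √441) / 20 = (−9 + 21)/20 = 3/5.
ℓ''(φ) = −9/φ² − 10 < 0, confirming a maximum.

φ̂_MAP = 0.600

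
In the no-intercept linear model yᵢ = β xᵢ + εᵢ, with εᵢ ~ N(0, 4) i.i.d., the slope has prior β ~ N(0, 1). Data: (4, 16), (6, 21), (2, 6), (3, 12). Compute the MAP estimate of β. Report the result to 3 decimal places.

log p(β | y) = −Σ(yᵢ − βxᵢ)²/(2·4) − β²/(2·1) + const.
Setting the derivative to zero: Σxᵢ(yᵢ − βxᵢ)/4 − β/1 = 0, so β = Σxᵢyᵢ / (Σxᵢ² + σ²/τ²).
Σxᵢyᵢ = 4·16 + 6·21 + 2·6 + 3·12 = 238; Σxᵢ² = 65; σ²/τ² = 4.
β̂_MAP = 238 / (65 + 4) = 238/69 ≈ 3.449.

β̂_MAP = 3.449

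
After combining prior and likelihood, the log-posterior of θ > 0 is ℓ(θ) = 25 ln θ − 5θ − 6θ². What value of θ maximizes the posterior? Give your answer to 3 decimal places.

ℓ'(θ) = 25/θ − 5 − 12θ. Setting this to zero and multiplying by θ: 12θ² + 5θ − 25 = 0.
θ = (−5 + √(5² + 4·12·25)) / (2·12) = (−5 + √1225) / 24 = (−5 + 35)/24 = 5/4.
ℓ''(θ) = −25/θ² − 12 < 0, confirming a maximum.

θ̂_MAP = 1.250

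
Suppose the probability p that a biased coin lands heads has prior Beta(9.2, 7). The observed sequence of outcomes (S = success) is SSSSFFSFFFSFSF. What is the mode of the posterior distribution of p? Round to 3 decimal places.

p̂_MAP = 0.539

Prior: Beta(9.2, 7).
Data: 7 successes in 14 trials (from the sequence). The binomial likelihood contributes p^7(1−p)^7, so the posterior is Beta(9.2+7, 7+7) = Beta(16.2, 14).
For Beta(a, b) with a, b > 1 the mode is (a−1)/(a+b−2) = 15.2/28.2 ≈ 0.539.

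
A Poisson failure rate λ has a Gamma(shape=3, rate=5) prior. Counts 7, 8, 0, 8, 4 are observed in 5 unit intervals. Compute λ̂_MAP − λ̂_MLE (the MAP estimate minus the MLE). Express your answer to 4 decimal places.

MAP − MLE = -2.5000

Σxᵢ = 27. Posterior is Gamma(30, 10); MAP = (30−1)/10 = 29/10 ≈ 2.90000.
MLE = x̄ = 27/5 ≈ 5.40000.
Difference = 29/10 − 27/5 = -5/2 ≈ -2.5000.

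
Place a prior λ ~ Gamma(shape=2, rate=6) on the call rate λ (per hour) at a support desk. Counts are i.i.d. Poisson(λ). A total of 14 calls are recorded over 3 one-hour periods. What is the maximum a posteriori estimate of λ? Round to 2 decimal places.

Σxᵢ = 14, n = 3.
Posterior ∝ λe^(−6λ) · λ^14e^(−3λ) = λ^15e^(−9λ), i.e. Gamma(shape=16, rate=9).
The mode of a Gamma(a, b) with a ≥ 1 (shape–rate) is (a−1)/b = 15/9 ≈ 1.67.

λ̂_MAP = 1.67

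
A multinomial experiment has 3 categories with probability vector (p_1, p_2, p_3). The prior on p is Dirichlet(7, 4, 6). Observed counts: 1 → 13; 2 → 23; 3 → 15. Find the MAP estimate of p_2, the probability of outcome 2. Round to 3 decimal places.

MAP estimate: 0.400

The posterior is Dirichlet(αᵢ + nᵢ) = Dirichlet(20, 27, 21).
For a Dirichlet(a₁,…,a_K) with all aᵢ > 1, the mode has j-th component (aⱼ − 1)/(Σaᵢ − K).
Here Σaᵢ = 68 and K = 3, so p_2 = (27 − 1)/(68 − 3) = 26/65 ≈ 0.400.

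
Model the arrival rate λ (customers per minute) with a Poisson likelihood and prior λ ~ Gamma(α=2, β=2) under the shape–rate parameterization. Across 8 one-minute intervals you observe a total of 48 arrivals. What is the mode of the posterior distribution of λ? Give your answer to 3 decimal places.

Σxᵢ = 48, n = 8.
Posterior ∝ λe^(−2λ) · λ^48e^(−8λ) = λ^49e^(−10λ), i.e. Gamma(shape=50, rate=10).
The mode of a Gamma(a, b) with a ≥ 1 (shape–rate) is (a−1)/b = 49/10 ≈ 4.900.

λ̂_MAP = 4.900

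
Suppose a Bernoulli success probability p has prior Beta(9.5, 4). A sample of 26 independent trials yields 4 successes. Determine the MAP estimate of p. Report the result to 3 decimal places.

Prior: Beta(9.5, 4).
Data: 4 successes in 26 trials. The binomial likelihood contributes p^4(1−p)^22, so the posterior is Beta(9.5+4, 4+22) = Beta(13.5, 26).
For Beta(a, b) with a, b > 1 the mode is (a−1)/(a+b−2) = 12.5/37.5 ≈ 0.333.

p̂_MAP = 0.333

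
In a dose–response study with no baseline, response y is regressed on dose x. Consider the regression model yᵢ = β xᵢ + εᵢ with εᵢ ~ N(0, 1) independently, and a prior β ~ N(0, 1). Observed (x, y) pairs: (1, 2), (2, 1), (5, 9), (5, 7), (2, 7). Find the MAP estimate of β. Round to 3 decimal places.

log p(β | y) = −Σ(yᵢ − βxᵢ)²/(2·1) − β²/(2·1) + const.
Setting the derivative to zero: Σxᵢ(yᵢ − βxᵢ)/1 − β/1 = 0, so β = Σxᵢyᵢ / (Σxᵢ² + σ²/τ²).
Σxᵢyᵢ = 1·2 + 2·1 + 5·9 + 5·7 + 2·7 = 98; Σxᵢ² = 59; σ²/τ² = 1.
β̂_MAP = 98 / (59 + 1) = 98/60 ≈ 1.633.

β̂_MAP = 1.633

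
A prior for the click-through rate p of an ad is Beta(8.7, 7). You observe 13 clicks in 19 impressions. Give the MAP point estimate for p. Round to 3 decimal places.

p̂_MAP = 0.633

Prior: Beta(8.7, 7).
Data: 13 successes in 19 trials. The binomial likelihood contributes p^13(1−p)^6, so the posterior is Beta(8.7+13, 7+6) = Beta(21.7, 13).
For Beta(a, b) with a, b > 1 the mode is (a−1)/(a+b−2) = 20.7/32.7 ≈ 0.633.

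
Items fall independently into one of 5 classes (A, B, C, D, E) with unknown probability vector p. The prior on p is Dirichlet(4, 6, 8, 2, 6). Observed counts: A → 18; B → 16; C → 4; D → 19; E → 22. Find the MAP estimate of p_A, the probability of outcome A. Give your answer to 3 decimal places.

MAP estimate of p_A = 0.210

The posterior is Dirichlet(αᵢ + nᵢ) = Dirichlet(22, 22, 12, 21, 28).
For a Dirichlet(a₁,…,a_K) with all aᵢ > 1, the mode has j-th component (aⱼ − 1)/(Σaᵢ − K).
Here Σaᵢ = 105 and K = 5, so p_A = (22 − 1)/(105 − 5) = 21/100 ≈ 0.210.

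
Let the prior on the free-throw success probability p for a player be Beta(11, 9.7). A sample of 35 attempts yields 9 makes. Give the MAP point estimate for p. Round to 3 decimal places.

Prior: Beta(11, 9.7).
Data: 9 successes in 35 trials. The binomial likelihood contributes p^9(1−p)^26, so the posterior is Beta(11+9, 9.7+26) = Beta(20, 35.7).
For Beta(a, b) with a, b > 1 the mode is (a−1)/(a+b−2) = 19/53.7 ≈ 0.354.

p̂_MAP = 0.354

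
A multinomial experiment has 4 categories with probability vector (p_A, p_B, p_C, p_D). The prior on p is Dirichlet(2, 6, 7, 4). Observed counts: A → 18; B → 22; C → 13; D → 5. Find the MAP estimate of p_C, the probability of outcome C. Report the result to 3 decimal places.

The posterior is Dirichlet(αᵢ + nᵢ) = Dirichlet(20, 28, 20, 9).
For a Dirichlet(a₁,…,a_K) with all aᵢ > 1, the mode has j-th component (aⱼ − 1)/(Σaᵢ − K).
Here Σaᵢ = 77 and K = 4, so p_C = (20 − 1)/(77 − 4) = 19/73 ≈ 0.260.

MAP estimate of p_C = 0.260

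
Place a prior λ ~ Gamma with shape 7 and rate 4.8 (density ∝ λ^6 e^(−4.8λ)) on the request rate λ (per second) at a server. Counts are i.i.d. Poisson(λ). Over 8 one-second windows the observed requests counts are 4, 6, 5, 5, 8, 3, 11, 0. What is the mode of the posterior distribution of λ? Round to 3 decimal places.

Σxᵢ = 4+6+5+5+8+3+11+0 = 42, with n = 8.
Posterior ∝ λ^6e^(−4.8λ) · λ^42e^(−8λ) = λ^48e^(−12.8λ), i.e. Gamma(shape=49, rate=12.8).
The mode of a Gamma(a, b) with a ≥ 1 (shape–rate) is (a−1)/b = 48/12.8 ≈ 3.750.

λ̂_MAP = 3.750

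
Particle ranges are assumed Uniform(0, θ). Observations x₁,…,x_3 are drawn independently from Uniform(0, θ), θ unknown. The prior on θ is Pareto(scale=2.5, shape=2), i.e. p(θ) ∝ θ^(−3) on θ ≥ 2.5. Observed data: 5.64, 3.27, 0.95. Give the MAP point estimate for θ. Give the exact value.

θ̂_MAP = 5.64

The Uniform(0, θ) likelihood is θ^(−n) for θ ≥ max(xᵢ), zero otherwise. Here max(xᵢ) = 5.64.
Posterior ∝ θ^(−3) · θ^(−3) = θ^(−6) on θ ≥ max(2.5, 5.64) = 5.64.
This density is strictly decreasing in θ, so the posterior mode lies at the lower boundary of the support.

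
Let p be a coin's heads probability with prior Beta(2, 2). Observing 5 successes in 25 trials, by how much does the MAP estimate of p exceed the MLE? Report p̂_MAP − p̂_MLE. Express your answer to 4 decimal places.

MAP − MLE = 0.0222

Posterior is Beta(7, 22); MAP = (7−1)/(29−2) = 6/27 ≈ 0.22222.
MLE ignores the prior: p̂_MLE = k/n = 5/25 ≈ 0.20000.
Difference = 6/27 − 5/25 = 1/45 ≈ 0.0222.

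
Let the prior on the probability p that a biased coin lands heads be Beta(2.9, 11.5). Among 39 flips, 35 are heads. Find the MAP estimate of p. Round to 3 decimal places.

Prior: Beta(2.9, 11.5).
Data: 35 successes in 39 trials. The binomial likelihood contributes p^35(1−p)^4, so the posterior is Beta(2.9+35, 11.5+4) = Beta(37.9, 15.5).
For Beta(a, b) with a, b > 1 the mode is (a−1)/(a+b−2) = 36.9/51.4 ≈ 0.718.

p̂_MAP = 0.718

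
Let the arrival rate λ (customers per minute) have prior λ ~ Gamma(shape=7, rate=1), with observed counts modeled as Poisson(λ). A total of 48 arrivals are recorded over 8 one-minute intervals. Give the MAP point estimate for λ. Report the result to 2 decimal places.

λ̂_MAP = 6.00

Σxᵢ = 48, n = 8.
Posterior ∝ λ^6e^(−1λ) · λ^48e^(−8λ) = λ^54e^(−9λ), i.e. Gamma(shape=55, rate=9).
The mode of a Gamma(a, b) with a ≥ 1 (shape–rate) is (a−1)/b = 54/9 ≈ 6.00.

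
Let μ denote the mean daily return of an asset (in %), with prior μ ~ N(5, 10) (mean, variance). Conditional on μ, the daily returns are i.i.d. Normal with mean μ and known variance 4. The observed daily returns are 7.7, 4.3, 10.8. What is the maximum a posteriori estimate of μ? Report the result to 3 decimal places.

n = 3; x̄ = (7.7 + 4.3 + 10.8)/3 = 22.8/3 = 7.6.
For a Normal prior and Normal likelihood with known variance, the posterior is Normal; its mode equals its mean, the precision-weighted average.
Prior precision 1/σ₀² = 1/10 = 0.1; data precision n/σ² = 3/4 = 0.75.
μ̂ = (0.1·5 + 0.75·7.6) / (0.1 + 0.75) = 6.2/0.85 = 124/17 ≈ 7.294.

μ̂_MAP = 7.294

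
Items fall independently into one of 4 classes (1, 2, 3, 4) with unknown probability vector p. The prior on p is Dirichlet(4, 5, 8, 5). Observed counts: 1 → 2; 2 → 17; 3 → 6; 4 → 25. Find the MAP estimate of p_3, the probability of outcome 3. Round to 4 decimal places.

MAP estimate: 0.1912

The posterior is Dirichlet(αᵢ + nᵢ) = Dirichlet(6, 22, 14, 30).
For a Dirichlet(a₁,…,a_K) with all aᵢ > 1, the mode has j-th component (aⱼ − 1)/(Σaᵢ − K).
Here Σaᵢ = 72 and K = 4, so p_3 = (14 − 1)/(72 − 4) = 13/68 ≈ 0.1912.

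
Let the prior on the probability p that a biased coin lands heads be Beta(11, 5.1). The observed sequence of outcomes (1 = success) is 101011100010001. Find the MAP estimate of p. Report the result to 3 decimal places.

Prior: Beta(11, 5.1).
Data: 7 successes in 15 trials (from the sequence). The binomial likelihood contributes p^7(1−p)^8, so the posterior is Beta(11+7, 5.1+8) = Beta(18, 13.1).
For Beta(a, b) with a, b > 1 the mode is (a−1)/(a+b−2) = 17/29.1 ≈ 0.584.

p̂_MAP = 0.584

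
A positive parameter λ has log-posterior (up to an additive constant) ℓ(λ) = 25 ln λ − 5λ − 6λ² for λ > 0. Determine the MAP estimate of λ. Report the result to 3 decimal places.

λ̂_MAP = 1.250

ℓ'(λ) = 25/λ − 5 − 12λ. Setting this to zero and multiplying by λ: 12λ² + 5λ − 25 = 0.
λ = (−5 + √(5² + 4·12·25)) / (2·12) = (−5 + √1225) / 24 = (−5 + 35)/24 = 5/4.
ℓ''(λ) = −25/λ² − 12 < 0, confirming a maximum.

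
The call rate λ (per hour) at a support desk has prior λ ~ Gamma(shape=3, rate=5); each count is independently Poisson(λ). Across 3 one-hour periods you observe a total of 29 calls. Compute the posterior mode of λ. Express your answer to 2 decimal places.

Σxᵢ = 29, n = 3.
Posterior ∝ λ^2e^(−5λ) · λ^29e^(−3λ) = λ^31e^(−8λ), i.e. Gamma(shape=32, rate=8).
The mode of a Gamma(a, b) with a ≥ 1 (shape–rate) is (a−1)/b = 31/8 ≈ 3.88.

λ̂_MAP = 3.88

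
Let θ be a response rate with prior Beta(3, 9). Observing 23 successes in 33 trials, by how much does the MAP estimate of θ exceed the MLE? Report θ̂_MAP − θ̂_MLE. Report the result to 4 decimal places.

MAP − MLE = -0.1156

Posterior is Beta(26, 19); MAP = (26−1)/(45−2) = 25/43 ≈ 0.58140.
MLE ignores the prior: θ̂_MLE = k/n = 23/33 ≈ 0.69697.
Difference = 25/43 − 23/33 = -164/1419 ≈ -0.1156.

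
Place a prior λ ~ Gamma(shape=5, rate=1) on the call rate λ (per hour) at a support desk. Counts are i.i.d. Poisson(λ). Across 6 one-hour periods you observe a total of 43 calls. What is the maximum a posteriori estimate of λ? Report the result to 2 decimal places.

Σxᵢ = 43, n = 6.
Posterior ∝ λ^4e^(−1λ) · λ^43e^(−6λ) = λ^47e^(−7λ), i.e. Gamma(shape=48, rate=7).
The mode of a Gamma(a, b) with a ≥ 1 (shape–rate) is (a−1)/b = 47/7 ≈ 6.71.

λ̂_MAP = 6.71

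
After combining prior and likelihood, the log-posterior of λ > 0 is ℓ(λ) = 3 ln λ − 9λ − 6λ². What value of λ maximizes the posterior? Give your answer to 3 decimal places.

ℓ'(λ) = 3/λ − 9 − 12λ. Setting this to zero and multiplying by λ: 12λ² + 9λ − 3 = 0.
λ = (−9 + √(9² + 4·12·3)) / (2·12) = (−9 + √225) / 24 = (−9 + 15)/24 = 1/4.
ℓ''(λ) = −3/λ² − 12 < 0, confirming a maximum.

λ̂_MAP = 0.250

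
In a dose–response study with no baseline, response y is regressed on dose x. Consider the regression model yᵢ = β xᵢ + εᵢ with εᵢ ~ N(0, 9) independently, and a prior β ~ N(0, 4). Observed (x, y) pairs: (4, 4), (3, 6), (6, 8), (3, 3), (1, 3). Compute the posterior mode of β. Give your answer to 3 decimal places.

log p(β | y) = −Σ(yᵢ − βxᵢ)²/(2·9) − β²/(2·4) + const.
Setting the derivative to zero: Σxᵢ(yᵢ − βxᵢ)/9 − β/4 = 0, so β = Σxᵢyᵢ / (Σxᵢ² + σ²/τ²).
Σxᵢyᵢ = 4·4 + 3·6 + 6·8 + 3·3 + 1·3 = 94; Σxᵢ² = 71; σ²/τ² = 2.25.
β̂_MAP = 94 / (71 + 2.25) = 94/73.25 ≈ 1.283.

β̂_MAP = 1.283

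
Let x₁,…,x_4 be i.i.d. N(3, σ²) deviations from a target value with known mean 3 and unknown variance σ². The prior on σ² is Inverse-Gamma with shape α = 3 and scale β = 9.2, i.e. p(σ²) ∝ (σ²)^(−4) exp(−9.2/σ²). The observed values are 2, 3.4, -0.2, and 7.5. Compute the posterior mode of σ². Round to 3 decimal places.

σ̂²_MAP = 4.171

Sum of squared deviations about the known mean: SS = (2−3)² + (3.4−3)² + (-0.2−3)² + (7.5−3)² = 31.65.
The Normal likelihood contributes (σ²)^(−n/2) exp(−SS/(2σ²)), so the posterior is Inverse-Gamma(α + n/2, β + SS/2) = Inverse-Gamma(5, 25.025).
The mode of Inverse-Gamma(a, b) is b/(a+1) = 25.025/6 ≈ 4.171.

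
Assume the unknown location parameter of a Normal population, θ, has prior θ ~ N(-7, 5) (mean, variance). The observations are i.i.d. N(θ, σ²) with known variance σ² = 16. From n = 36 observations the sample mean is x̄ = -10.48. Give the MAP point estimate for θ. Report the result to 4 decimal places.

n = 36, x̄ = -10.48.
For a Normal prior and Normal likelihood with known variance, the posterior is Normal; its mode equals its mean, the precision-weighted average.
Prior precision 1/σ₀² = 1/5 = 0.2; data precision n/σ² = 36/16 = 2.25.
θ̂ = (0.2·(-7) + 2.25·(-10.48)) / (0.2 + 2.25) = (-24.98)/2.45 = -2498/245 ≈ -10.1959.

θ̂_MAP = -10.1959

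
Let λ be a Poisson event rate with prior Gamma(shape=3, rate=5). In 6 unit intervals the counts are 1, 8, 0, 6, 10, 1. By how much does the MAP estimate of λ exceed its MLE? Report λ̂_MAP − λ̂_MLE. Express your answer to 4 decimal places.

MAP − MLE = -1.7879

Σxᵢ = 26. Posterior is Gamma(29, 11); MAP = (29−1)/11 = 28/11 ≈ 2.54545.
MLE = x̄ = 26/6 ≈ 4.33333.
Difference = 28/11 − 26/6 = -59/33 ≈ -1.7879.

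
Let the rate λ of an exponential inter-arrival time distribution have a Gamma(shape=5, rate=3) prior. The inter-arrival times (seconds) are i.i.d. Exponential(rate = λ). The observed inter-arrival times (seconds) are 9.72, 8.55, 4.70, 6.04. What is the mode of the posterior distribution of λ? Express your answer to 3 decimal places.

λ̂_MAP = 0.250

The Exponential(rate=λ) likelihood is ∝ λ^n e^(−λΣtᵢ). Here n = 4 and Σtᵢ = 9.72 + 8.55 + 4.70 + 6.04 = 29.01.
Posterior ∝ λ^4e^(−3λ) · λ^4e^(−29.01λ) = λ^8e^(−32.01λ), i.e. Gamma(9, 32.01).
Mode = (a−1)/b = 8/32.01 ≈ 0.250.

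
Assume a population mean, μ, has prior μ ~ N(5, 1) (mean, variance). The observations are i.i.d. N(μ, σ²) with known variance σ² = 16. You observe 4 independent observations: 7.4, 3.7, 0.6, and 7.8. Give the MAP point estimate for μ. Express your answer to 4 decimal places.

μ̂_MAP = 4.9750

n = 4; x̄ = (7.4 + 3.7 + 0.6 + 7.8)/4 = 19.5/4 = 4.875.
For a Normal prior and Normal likelihood with known variance, the posterior is Normal; its mode equals its mean, the precision-weighted average.
Prior precision 1/σ₀² = 1/1 = 1; data precision n/σ² = 4/16 = 0.25.
μ̂ = (1·5 + 0.25·4.875) / (1 + 0.25) = 6.21875/1.25 = 4.9750.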